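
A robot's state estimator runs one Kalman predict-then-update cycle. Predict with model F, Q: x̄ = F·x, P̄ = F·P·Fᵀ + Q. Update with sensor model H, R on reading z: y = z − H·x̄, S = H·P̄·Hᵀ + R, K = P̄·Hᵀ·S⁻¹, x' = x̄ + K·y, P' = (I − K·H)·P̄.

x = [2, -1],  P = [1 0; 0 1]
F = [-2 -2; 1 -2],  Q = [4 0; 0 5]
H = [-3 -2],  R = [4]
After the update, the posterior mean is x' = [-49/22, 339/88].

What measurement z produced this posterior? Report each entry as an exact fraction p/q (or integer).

z = [-1]

x̄ = F·x = [-2, 4]
P̄ = F·P·Fᵀ + Q = [12 2; 2 10]
S = H·P̄·Hᵀ + R = [176]
K = P̄·Hᵀ·S⁻¹ = [-5/22; -13/88]
x' − x̄ = [-5/22, -13/88] = K·y
y = (KᵀK)⁻¹·Kᵀ·(x' − x̄) = [1]
z = y + H·x̄ = [1] + [-2] = [-1]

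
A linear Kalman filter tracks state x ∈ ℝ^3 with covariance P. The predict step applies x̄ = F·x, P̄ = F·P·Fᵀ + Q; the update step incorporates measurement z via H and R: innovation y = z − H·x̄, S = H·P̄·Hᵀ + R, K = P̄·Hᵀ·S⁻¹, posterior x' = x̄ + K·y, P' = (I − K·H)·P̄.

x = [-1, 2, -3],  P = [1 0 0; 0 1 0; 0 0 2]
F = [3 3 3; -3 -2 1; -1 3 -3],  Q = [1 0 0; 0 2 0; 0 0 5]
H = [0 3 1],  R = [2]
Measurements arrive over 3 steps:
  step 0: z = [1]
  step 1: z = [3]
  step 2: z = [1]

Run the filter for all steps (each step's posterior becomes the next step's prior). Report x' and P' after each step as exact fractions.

step 0: x' = [-687/134, -331/67, 1063/67], P' = [3437/134 216/67 -687/67; 216/67 257/67 -729/67; -687/67 -729/67 2193/67]
step 1: x' = [2750004/94399, 3422847/188798, -9693693/188798], P' = [13314688/94399 15334023/188798 -46072311/188798; 15334023/188798 9483491/188798 -28312833/188798; -46072311/188798 -28312833/188798 84902907/188798]
step 2: x' = [17308805397/7346100698, -4643406471/7346100698, 21014490435/7346100698], P' = [774028485647/7346100698 454873905951/7346100698 -1364002816929/7346100698; 454873905951/7346100698 293389152675/7346100698 -872778404865/7346100698; -1364002816929/7346100698 -872778404865/7346100698 2610858746127/7346100698]

step 0: x̄ = F·x = [-6, -4, 16]
step 0: P̄ = F·P·Fᵀ + Q = [37 -9 -12; -9 17 -9; -12 -9 33]
step 0: y = z − H·x̄ = [-3]
step 0: S = H·P̄·Hᵀ + R = [134]
step 0: K = P̄·Hᵀ·S⁻¹ = [-39/134; 21/67; 3/67]
step 0: x' = x̄ + K·y = [-687/134, -331/67, 1063/67]
step 0: P' = (I − K·H)·P̄ = [3437/134 216/67 -687/67; 216/67 257/67 -729/67; -687/67 -729/67 2193/67]
step 1: x̄ = F·x = [2331/134, 5511/134, -7677/134]
step 1: P̄ = F·P·Fᵀ + Q = [31967/134 -14721/134 -26079/134; -14721/134 56903/134 -33069/134; -26079/134 -33069/134 63615/134]
step 1: y = z − H·x̄ = [-4227/67]
step 1: S = H·P̄·Hᵀ + R = [188798/67]
step 1: K = P̄·Hᵀ·S⁻¹ = [-35121/188798; 34410/94399; -8898/94399]
step 1: x' = x̄ + K·y = [2750004/94399, 3422847/188798, -9693693/188798]
step 1: P' = (I − K·H)·P̄ = [13314688/94399 15334023/188798 -46072311/188798; 15334023/188798 9483491/188798 -28312833/188798; -46072311/188798 -28312833/188798 84902907/188798]
step 2: x̄ = F·x = [-1156257/94399, -33039411/188798, 16924806/94399]
step 2: P̄ = F·P·Fᵀ + Q = [13205293/94399 89505411/188798 -56895501/94399; 89505411/188798 936572325/188798 -962453685/188798; -56895501/94399 -962453685/188798 509121969/94399]
step 2: y = z − H·x̄ = [65457419/188798]
step 2: S = H·P̄·Hᵀ + R = [3673050349/188798]
step 2: K = P̄·Hᵀ·S⁻¹ = [154725231/3673050349; 1847263290/3673050349; -1869117117/3673050349]
step 2: x' = x̄ + K·y = [17308805397/7346100698, -4643406471/7346100698, 21014490435/7346100698]
step 2: P' = (I − K·H)·P̄ = [774028485647/7346100698 454873905951/7346100698 -1364002816929/7346100698; 454873905951/7346100698 293389152675/7346100698 -872778404865/7346100698; -1364002816929/7346100698 -872778404865/7346100698 2610858746127/7346100698]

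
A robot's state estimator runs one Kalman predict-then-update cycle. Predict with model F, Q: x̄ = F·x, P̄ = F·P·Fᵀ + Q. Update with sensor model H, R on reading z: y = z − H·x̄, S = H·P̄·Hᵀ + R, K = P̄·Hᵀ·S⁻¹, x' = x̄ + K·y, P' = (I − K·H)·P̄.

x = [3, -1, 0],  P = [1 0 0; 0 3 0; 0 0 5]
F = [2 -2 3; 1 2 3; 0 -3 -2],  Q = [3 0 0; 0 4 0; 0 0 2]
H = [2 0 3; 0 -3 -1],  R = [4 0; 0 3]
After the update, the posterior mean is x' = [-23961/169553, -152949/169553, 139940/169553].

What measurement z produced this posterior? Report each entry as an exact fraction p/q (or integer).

x̄ = F·x = [8, 1, 3]
P̄ = F·P·Fᵀ + Q = [64 35 -12; 35 62 -48; -12 -48 49]
S = H·P̄·Hᵀ + R = [557 99; 99 322]
K = P̄·Hᵀ·S⁻¹ = [38831/169553 -60909/169553; -10166/169553 -69540/169553; 30201/169553 40738/169553]
x' − x̄ = [-1380385/169553, -322502/169553, -368719/169553] = K·y
y = (KᵀK)⁻¹·Kᵀ·(x' − x̄) = [-23, 8]
z = y + H·x̄ = [-23, 8] + [25, -6] = [2, 2]

z = [2, 2]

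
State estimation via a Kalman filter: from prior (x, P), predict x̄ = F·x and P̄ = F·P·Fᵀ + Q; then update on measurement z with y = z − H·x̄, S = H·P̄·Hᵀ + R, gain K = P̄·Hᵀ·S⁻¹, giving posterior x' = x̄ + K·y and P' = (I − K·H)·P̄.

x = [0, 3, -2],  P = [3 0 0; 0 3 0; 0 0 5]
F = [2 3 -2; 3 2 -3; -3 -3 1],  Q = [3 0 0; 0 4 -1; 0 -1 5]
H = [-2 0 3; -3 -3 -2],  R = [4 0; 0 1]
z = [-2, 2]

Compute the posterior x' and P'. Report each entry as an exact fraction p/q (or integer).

x̄ = F·x = [13, 12, -11]
P̄ = F·P·Fᵀ + Q = [62 66 -55; 66 88 -61; -55 -61 64]
y = z − H·x̄ = [57, 55]
S = H·P̄·Hᵀ + R = [1488 1208; 1208 1403]
K = P̄·Hᵀ·S⁻¹ = [-2979/25136 -293/3142; -1249/25136 -627/3142; 78973/314200 -2341/39275]
x' = x̄ + K·y = [28045/25136, -45441/25136, 15221/314200]
P' = (I − K·H)·P̄ = [55245/25136 -76369/25136 16429/12568; -76369/25136 113093/25136 -26289/12568; 16429/12568 -26289/12568 189557/157100]

x' = [28045/25136, -45441/25136, 15221/314200]
P' = [55245/25136 -76369/25136 16429/12568; -76369/25136 113093/25136 -26289/12568; 16429/12568 -26289/12568 189557/157100]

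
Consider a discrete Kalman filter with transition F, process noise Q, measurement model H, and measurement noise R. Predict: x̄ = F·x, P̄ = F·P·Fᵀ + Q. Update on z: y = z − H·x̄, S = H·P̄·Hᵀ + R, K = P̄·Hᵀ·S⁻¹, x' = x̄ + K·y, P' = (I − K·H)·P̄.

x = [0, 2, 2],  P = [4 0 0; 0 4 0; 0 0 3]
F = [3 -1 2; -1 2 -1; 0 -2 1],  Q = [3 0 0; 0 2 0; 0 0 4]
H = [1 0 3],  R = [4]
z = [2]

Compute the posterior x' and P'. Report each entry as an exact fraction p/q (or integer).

x' = [641/175, 101/175, -101/175]
P' = [9841/350 -1049/350 -3151/350; -1049/350 1861/350 239/350; -3151/350 239/350 1161/350]

x̄ = F·x = [2, 2, -2]
P̄ = F·P·Fᵀ + Q = [55 -26 14; -26 25 -19; 14 -19 23]
y = z − H·x̄ = [6]
S = H·P̄·Hᵀ + R = [350]
K = P̄·Hᵀ·S⁻¹ = [97/350; -83/350; 83/350]
x' = x̄ + K·y = [641/175, 101/175, -101/175]
P' = (I − K·H)·P̄ = [9841/350 -1049/350 -3151/350; -1049/350 1861/350 239/350; -3151/350 239/350 1161/350]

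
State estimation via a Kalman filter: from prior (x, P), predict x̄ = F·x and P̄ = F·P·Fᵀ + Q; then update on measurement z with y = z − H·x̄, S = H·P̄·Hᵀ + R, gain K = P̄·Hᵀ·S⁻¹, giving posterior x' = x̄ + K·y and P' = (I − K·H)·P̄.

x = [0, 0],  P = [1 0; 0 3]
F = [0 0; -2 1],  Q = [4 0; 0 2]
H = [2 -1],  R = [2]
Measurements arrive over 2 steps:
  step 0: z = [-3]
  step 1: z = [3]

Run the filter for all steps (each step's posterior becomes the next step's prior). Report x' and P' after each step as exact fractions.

step 0: x̄ = F·x = [0, 0]
step 0: P̄ = F·P·Fᵀ + Q = [4 0; 0 9]
step 0: y = z − H·x̄ = [-3]
step 0: S = H·P̄·Hᵀ + R = [27]
step 0: K = P̄·Hᵀ·S⁻¹ = [8/27; -1/3]
step 0: x' = x̄ + K·y = [-8/9, 1]
step 0: P' = (I − K·H)·P̄ = [44/27 8/3; 8/3 6]
step 1: x̄ = F·x = [0, 25/9]
step 1: P̄ = F·P·Fᵀ + Q = [4 0; 0 104/27]
step 1: y = z − H·x̄ = [52/9]
step 1: S = H·P̄·Hᵀ + R = [590/27]
step 1: K = P̄·Hᵀ·S⁻¹ = [108/295; -52/295]
step 1: x' = x̄ + K·y = [624/295, 519/295]
step 1: P' = (I − K·H)·P̄ = [316/295 416/295; 416/295 936/295]

step 0: x' = [-8/9, 1], P' = [44/27 8/3; 8/3 6]
step 1: x' = [624/295, 519/295], P' = [316/295 416/295; 416/295 936/295]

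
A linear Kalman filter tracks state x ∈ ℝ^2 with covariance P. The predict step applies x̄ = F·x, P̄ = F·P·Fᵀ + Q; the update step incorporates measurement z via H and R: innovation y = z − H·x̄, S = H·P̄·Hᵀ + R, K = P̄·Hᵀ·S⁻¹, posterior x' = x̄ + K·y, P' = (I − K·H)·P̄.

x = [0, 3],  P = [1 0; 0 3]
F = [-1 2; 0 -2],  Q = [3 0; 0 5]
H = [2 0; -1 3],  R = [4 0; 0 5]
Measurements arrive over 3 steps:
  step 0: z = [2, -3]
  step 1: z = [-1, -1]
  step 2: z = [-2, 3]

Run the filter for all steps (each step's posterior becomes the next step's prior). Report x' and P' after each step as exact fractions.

step 0: x̄ = F·x = [6, -6]
step 0: P̄ = F·P·Fᵀ + Q = [16 -12; -12 17]
step 0: y = z − H·x̄ = [-10, 21]
step 0: S = H·P̄·Hᵀ + R = [68 -104; -104 246]
step 0: K = P̄·Hᵀ·S⁻¹ = [308/739 -26/739; 81/739 447/1478]
step 0: x' = x̄ + K·y = [808/739, -1101/1478]
step 0: P' = (I − K·H)·P̄ = [616/739 162/739; 162/739 853/1478]
step 1: x̄ = F·x = [-1909/739, 1101/739]
step 1: P̄ = F·P·Fᵀ + Q = [3891/739 -1382/739; -1382/739 5401/739]
step 1: y = z − H·x̄ = [3079/739, -5951/739]
step 1: S = H·P̄·Hᵀ + R = [18520/739 -16074/739; -16074/739 64487/739]
step 1: K = P̄·Hᵀ·S⁻¹ = [126066/316619 -8037/316619; 70649/633238 95144/316619]
step 1: x' = x̄ + K·y = [-227930/316619, -294561/633238]
step 1: P' = (I − K·H)·P̄ = [252132/316619 70649/316619; 70649/316619 182123/316619]
step 2: x̄ = F·x = [-66631/316619, 294561/316619]
step 2: P̄ = F·P·Fᵀ + Q = [1647885/316619 -587194/316619; -587194/316619 2311587/316619]
step 2: y = z − H·x̄ = [-499976/316619, -457/316619]
step 2: S = H·P̄·Hᵀ + R = [7858016/316619 -6818934/316619; -6818934/316619 27558427/316619]
step 2: K = P̄·Hᵀ·S⁻¹ = [53358537/134275501 -3409467/134275501; 29889913/268551002 40347838/134275501]
step 2: x' = x̄ + K·y = [-112511696/134275501, 101262929/134275501]
step 2: P' = (I − K·H)·P̄ = [106717074/134275501 29889913/134275501; 29889913/134275501 77209701/134275501]

step 0: x' = [808/739, -1101/1478], P' = [616/739 162/739; 162/739 853/1478]
step 1: x' = [-227930/316619, -294561/633238], P' = [252132/316619 70649/316619; 70649/316619 182123/316619]
step 2: x' = [-112511696/134275501, 101262929/134275501], P' = [106717074/134275501 29889913/134275501; 29889913/134275501 77209701/134275501]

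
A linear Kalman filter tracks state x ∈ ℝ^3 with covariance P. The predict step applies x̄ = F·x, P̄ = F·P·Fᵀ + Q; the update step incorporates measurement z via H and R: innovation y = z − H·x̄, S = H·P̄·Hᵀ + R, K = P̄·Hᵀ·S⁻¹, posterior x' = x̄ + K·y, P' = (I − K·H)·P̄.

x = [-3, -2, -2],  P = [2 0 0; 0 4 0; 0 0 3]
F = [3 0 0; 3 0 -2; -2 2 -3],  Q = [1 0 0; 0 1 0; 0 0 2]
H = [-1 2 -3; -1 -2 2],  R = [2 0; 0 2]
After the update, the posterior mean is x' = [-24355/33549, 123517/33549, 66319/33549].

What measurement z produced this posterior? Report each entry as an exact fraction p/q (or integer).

z = [2, -3]

x̄ = F·x = [-9, -5, 8]
P̄ = F·P·Fᵀ + Q = [19 18 -12; 18 31 6; -12 6 53]
S = H·P̄·Hᵀ + R = [406 -375; -375 429]
K = P̄·Hᵀ·S⁻¹ = [-2296/11183 -12199/33549; -4782/11183 -17858/33549; -6055/11183 -7589/33549]
x' − x̄ = [277586/33549, 291262/33549, -202073/33549] = K·y
y = (KᵀK)⁻¹·Kᵀ·(x' − x̄) = [27, -38]
z = y + H·x̄ = [27, -38] + [-25, 35] = [2, -3]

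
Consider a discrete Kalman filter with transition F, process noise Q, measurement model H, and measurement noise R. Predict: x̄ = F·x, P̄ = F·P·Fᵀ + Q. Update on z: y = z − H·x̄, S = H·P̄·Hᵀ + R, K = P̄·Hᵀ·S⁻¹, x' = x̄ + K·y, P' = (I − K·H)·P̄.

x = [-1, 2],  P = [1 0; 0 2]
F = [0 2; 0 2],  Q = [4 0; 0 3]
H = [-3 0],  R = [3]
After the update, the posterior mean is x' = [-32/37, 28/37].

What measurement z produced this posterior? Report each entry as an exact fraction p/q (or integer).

z = [3]

x̄ = F·x = [4, 4]
P̄ = F·P·Fᵀ + Q = [12 8; 8 11]
S = H·P̄·Hᵀ + R = [111]
K = P̄·Hᵀ·S⁻¹ = [-12/37; -8/37]
x' − x̄ = [-180/37, -120/37] = K·y
y = (KᵀK)⁻¹·Kᵀ·(x' − x̄) = [15]
z = y + H·x̄ = [15] + [-12] = [3]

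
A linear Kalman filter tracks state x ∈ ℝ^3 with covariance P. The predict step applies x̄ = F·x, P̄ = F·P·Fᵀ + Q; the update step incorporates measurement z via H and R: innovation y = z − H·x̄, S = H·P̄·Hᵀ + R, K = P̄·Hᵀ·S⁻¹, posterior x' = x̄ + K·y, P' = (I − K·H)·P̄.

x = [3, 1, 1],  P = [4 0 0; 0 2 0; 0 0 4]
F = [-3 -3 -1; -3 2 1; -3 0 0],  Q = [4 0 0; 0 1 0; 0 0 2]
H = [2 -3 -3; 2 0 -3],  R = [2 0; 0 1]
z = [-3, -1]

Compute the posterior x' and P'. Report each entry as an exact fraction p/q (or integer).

x' = [-164839/29387, 15760/29387, -98115/29387]
P' = [746170/29387 19216/29387 486756/29387; 19216/29387 9452/29387 9738/29387; 486756/29387 9738/29387 320530/29387]

x̄ = F·x = [-13, -6, -9]
P̄ = F·P·Fᵀ + Q = [62 20 36; 20 49 36; 36 36 38]
y = z − H·x̄ = [-22, -2]
S = H·P̄·Hᵀ + R = [1009 362; 362 159]
K = P̄·Hᵀ·S⁻¹ = [-12788/29387 32072/29387; -9569/29387 9218/29387; -8646/29387 11922/29387]
x' = x̄ + K·y = [-164839/29387, 15760/29387, -98115/29387]
P' = (I − K·H)·P̄ = [746170/29387 19216/29387 486756/29387; 19216/29387 9452/29387 9738/29387; 486756/29387 9738/29387 320530/29387]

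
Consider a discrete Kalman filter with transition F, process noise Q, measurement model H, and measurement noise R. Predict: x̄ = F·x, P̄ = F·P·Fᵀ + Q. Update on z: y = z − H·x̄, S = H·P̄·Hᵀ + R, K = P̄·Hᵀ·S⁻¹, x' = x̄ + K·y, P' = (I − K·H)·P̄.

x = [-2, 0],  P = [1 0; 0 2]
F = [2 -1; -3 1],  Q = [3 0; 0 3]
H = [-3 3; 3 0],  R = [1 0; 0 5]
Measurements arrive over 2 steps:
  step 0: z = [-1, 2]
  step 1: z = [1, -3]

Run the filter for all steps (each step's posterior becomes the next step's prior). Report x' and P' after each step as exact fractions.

step 0: x' = [4267/6863, 2154/6863], P' = [2835/6863 2750/6863; 2750/6863 3418/6863]
step 1: x' = [-10120373/12398713, -6161925/12398713], P' = [5100985/12398713 4945860/12398713; 4945860/12398713 6140210/12398713]

step 0: x̄ = F·x = [-4, 6]
step 0: P̄ = F·P·Fᵀ + Q = [9 -8; -8 14]
step 0: y = z − H·x̄ = [-31, 14]
step 0: S = H·P̄·Hᵀ + R = [352 -153; -153 86]
step 0: K = P̄·Hᵀ·S⁻¹ = [-255/6863 1701/6863; 2004/6863 1650/6863]
step 0: x' = x̄ + K·y = [4267/6863, 2154/6863]
step 0: P' = (I − K·H)·P̄ = [2835/6863 2750/6863; 2750/6863 3418/6863]
step 1: x̄ = F·x = [6380/6863, -10647/6863]
step 1: P̄ = F·P·Fᵀ + Q = [24347/6863 -6678/6863; -6678/6863 33022/6863]
step 1: y = z − H·x̄ = [57944/6863, -39729/6863]
step 1: S = H·P̄·Hᵀ + R = [643388/6863 -279225/6863; -279225/6863 253438/6863]
step 1: K = P̄·Hᵀ·S⁻¹ = [-465375/12398713 3060591/12398713; 3583050/12398713 2967516/12398713]
step 1: x' = x̄ + K·y = [-10120373/12398713, -6161925/12398713]
step 1: P' = (I − K·H)·P̄ = [5100985/12398713 4945860/12398713; 4945860/12398713 6140210/12398713]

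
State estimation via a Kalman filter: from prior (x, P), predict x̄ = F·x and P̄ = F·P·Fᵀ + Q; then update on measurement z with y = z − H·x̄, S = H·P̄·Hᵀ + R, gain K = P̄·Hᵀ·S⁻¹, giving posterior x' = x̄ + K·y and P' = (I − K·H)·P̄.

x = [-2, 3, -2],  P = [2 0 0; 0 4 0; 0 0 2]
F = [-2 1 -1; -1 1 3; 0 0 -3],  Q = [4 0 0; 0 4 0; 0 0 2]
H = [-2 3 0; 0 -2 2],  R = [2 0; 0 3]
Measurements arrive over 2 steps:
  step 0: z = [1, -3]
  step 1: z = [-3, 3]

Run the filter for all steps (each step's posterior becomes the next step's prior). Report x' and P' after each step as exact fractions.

step 0: x' = [1041/199, 741/199, 420/199], P' = [61892/8557 38650/8557 33892/8557; 38650/8557 25852/8557 22534/8557; 33892/8557 22534/8557 25294/8557]
step 1: x' = [-36176565/41077669, -123781941/82155338, 4368201/41077669], P' = [172826986/41077669 104572616/41077669 90688808/41077669; 104572616/41077669 71372091/41077669 61141386/41077669; 90688808/41077669 61141386/41077669 78946332/41077669]

step 0: x̄ = F·x = [9, -1, 6]
step 0: P̄ = F·P·Fᵀ + Q = [18 2 6; 2 28 -18; 6 -18 20]
step 0: y = z − H·x̄ = [22, -17]
step 0: S = H·P̄·Hᵀ + R = [302 -292; -292 339]
step 0: K = P̄·Hᵀ·S⁻¹ = [-3917/8557 -3172/8557; 128/8557 -2212/8557; -91/8557 1840/8557]
step 0: x' = x̄ + K·y = [1041/199, 741/199, 420/199]
step 0: P' = (I − K·H)·P̄ = [61892/8557 38650/8557 33892/8557; 38650/8557 25852/8557 22534/8557; 33892/8557 22534/8557 25294/8557]
step 1: x̄ = F·x = [-1761/199, 960/199, -1260/199]
step 1: P̄ = F·P·Fᵀ + Q = [268842/8557 -166588/8557 211632/8557; -166588/8557 204170/8557 -193572/8557; 211632/8557 -193572/8557 244760/8557]
step 1: y = z − H·x̄ = [-6999/199, 5037/199]
step 1: S = H·P̄·Hᵀ + R = [4929068/8557 -3899332/8557; -3899332/8557 3369967/8557]
step 1: K = P̄·Hᵀ·S⁻¹ = [-15968062/41077669 -9255872/41077669; 4971041/82155338 -6820470/41077669; 1023271/41077669 11869964/41077669]
step 1: x' = x̄ + K·y = [-36176565/41077669, -123781941/82155338, 4368201/41077669]
step 1: P' = (I − K·H)·P̄ = [172826986/41077669 104572616/41077669 90688808/41077669; 104572616/41077669 71372091/41077669 61141386/41077669; 90688808/41077669 61141386/41077669 78946332/41077669]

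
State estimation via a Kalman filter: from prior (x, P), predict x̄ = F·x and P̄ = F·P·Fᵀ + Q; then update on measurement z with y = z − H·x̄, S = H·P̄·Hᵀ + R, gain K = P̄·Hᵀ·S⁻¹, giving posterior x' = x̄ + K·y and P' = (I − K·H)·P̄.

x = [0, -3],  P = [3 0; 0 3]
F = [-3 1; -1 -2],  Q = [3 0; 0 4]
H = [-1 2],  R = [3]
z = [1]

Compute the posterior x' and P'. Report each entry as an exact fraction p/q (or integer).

x' = [39/50, 11/10]
P' = [2571/100 249/20; 249/20 27/4]

x̄ = F·x = [-3, 6]
P̄ = F·P·Fᵀ + Q = [33 3; 3 19]
y = z − H·x̄ = [-14]
S = H·P̄·Hᵀ + R = [100]
K = P̄·Hᵀ·S⁻¹ = [-27/100; 7/20]
x' = x̄ + K·y = [39/50, 11/10]
P' = (I − K·H)·P̄ = [2571/100 249/20; 249/20 27/4]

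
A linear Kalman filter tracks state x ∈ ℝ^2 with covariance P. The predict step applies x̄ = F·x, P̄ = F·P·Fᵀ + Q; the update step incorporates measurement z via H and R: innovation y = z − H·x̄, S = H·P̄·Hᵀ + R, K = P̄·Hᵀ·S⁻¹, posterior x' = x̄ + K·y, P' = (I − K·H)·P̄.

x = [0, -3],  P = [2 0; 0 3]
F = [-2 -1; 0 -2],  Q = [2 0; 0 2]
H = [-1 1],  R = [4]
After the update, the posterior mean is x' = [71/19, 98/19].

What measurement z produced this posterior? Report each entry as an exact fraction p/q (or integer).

x̄ = F·x = [3, 6]
P̄ = F·P·Fᵀ + Q = [13 6; 6 14]
S = H·P̄·Hᵀ + R = [19]
K = P̄·Hᵀ·S⁻¹ = [-7/19; 8/19]
x' − x̄ = [14/19, -16/19] = K·y
y = (KᵀK)⁻¹·Kᵀ·(x' − x̄) = [-2]
z = y + H·x̄ = [-2] + [3] = [1]

z = [1]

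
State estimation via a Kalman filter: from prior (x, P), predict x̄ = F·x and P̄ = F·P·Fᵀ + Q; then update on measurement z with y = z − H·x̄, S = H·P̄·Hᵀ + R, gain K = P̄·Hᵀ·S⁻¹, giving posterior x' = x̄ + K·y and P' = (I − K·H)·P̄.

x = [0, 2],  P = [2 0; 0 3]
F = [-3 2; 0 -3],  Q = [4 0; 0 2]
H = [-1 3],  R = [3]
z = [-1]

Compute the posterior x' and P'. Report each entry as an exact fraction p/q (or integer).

x' = [-16/29, -33/58]
P' = [3030/203 138/29; 138/29 107/58]

x̄ = F·x = [4, -6]
P̄ = F·P·Fᵀ + Q = [34 -18; -18 29]
y = z − H·x̄ = [21]
S = H·P̄·Hᵀ + R = [406]
K = P̄·Hᵀ·S⁻¹ = [-44/203; 15/58]
x' = x̄ + K·y = [-16/29, -33/58]
P' = (I − K·H)·P̄ = [3030/203 138/29; 138/29 107/58]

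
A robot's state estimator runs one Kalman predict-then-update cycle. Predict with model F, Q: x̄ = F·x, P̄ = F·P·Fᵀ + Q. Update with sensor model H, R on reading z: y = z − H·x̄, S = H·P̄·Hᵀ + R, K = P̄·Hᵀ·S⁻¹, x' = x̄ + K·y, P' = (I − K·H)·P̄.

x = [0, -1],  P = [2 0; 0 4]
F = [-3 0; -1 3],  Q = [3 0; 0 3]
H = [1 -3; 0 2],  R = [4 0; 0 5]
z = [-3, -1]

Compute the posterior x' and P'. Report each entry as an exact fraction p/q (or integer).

x' = [-435/169, -164/2873]
P' = [2985/338 735/338; 735/338 4945/5746]

x̄ = F·x = [0, -3]
P̄ = F·P·Fᵀ + Q = [21 6; 6 41]
y = z − H·x̄ = [-12, 5]
S = H·P̄·Hᵀ + R = [358 -234; -234 169]
K = P̄·Hᵀ·S⁻¹ = [15/26 147/169; -45/442 989/2873]
x' = x̄ + K·y = [-435/169, -164/2873]
P' = (I − K·H)·P̄ = [2985/338 735/338; 735/338 4945/5746]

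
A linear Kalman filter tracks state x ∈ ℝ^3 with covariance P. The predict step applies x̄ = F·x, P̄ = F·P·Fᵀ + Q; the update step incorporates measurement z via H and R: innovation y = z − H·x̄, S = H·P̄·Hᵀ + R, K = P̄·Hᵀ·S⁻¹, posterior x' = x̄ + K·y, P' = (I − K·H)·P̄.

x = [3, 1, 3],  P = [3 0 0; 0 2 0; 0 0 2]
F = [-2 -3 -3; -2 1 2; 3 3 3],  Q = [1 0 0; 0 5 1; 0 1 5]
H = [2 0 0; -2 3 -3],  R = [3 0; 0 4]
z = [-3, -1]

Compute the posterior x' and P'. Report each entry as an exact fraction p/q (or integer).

x' = [-144558/83275, 64801/83275, 190986/83275]
P' = [61419/83275 -20718/83275 -61848/83275; -20718/83275 371421/83275 359881/83275; -61848/83275 359881/83275 412541/83275]

x̄ = F·x = [-18, 1, 21]
P̄ = F·P·Fᵀ + Q = [49 -6 -54; -6 27 1; -54 1 68]
y = z − H·x̄ = [33, 23]
S = H·P̄·Hᵀ + R = [199 92; 92 461]
K = P̄·Hᵀ·S⁻¹ = [40946/83275 138/83275; -13812/83275 19014/83275; -41232/83275 -8571/83275]
x' = x̄ + K·y = [-144558/83275, 64801/83275, 190986/83275]
P' = (I − K·H)·P̄ = [61419/83275 -20718/83275 -61848/83275; -20718/83275 371421/83275 359881/83275; -61848/83275 359881/83275 412541/83275]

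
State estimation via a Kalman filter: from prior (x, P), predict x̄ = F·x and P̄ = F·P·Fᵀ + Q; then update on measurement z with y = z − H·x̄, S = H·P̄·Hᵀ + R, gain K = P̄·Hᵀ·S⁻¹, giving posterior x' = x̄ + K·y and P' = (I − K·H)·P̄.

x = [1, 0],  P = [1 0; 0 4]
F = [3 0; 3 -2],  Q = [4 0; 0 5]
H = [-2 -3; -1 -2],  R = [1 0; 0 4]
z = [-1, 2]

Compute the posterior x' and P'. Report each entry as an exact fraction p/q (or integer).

x' = [807/367, -891/734]
P' = [6206/1101 -1333/367; -1333/367 1791/734]

x̄ = F·x = [3, 3]
P̄ = F·P·Fᵀ + Q = [13 9; 9 30]
y = z − H·x̄ = [14, 11]
S = H·P̄·Hᵀ + R = [431 269; 269 173]
K = P̄·Hᵀ·S⁻¹ = [-415/1101 448/1101; -41/734 -229/734]
x' = x̄ + K·y = [807/367, -891/734]
P' = (I − K·H)·P̄ = [6206/1101 -1333/367; -1333/367 1791/734]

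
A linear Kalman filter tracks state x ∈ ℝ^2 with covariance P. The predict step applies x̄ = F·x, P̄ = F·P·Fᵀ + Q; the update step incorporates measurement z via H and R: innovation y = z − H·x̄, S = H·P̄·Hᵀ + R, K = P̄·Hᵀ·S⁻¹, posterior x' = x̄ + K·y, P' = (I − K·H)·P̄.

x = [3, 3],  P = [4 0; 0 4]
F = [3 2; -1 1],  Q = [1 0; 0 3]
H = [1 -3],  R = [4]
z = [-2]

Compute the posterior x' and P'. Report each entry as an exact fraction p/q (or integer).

x' = [319/36, 629/180]
P' = [1063/36 337/36; 337/36 611/180]

x̄ = F·x = [15, 0]
P̄ = F·P·Fᵀ + Q = [53 -4; -4 11]
y = z − H·x̄ = [-17]
S = H·P̄·Hᵀ + R = [180]
K = P̄·Hᵀ·S⁻¹ = [13/36; -37/180]
x' = x̄ + K·y = [319/36, 629/180]
P' = (I − K·H)·P̄ = [1063/36 337/36; 337/36 611/180]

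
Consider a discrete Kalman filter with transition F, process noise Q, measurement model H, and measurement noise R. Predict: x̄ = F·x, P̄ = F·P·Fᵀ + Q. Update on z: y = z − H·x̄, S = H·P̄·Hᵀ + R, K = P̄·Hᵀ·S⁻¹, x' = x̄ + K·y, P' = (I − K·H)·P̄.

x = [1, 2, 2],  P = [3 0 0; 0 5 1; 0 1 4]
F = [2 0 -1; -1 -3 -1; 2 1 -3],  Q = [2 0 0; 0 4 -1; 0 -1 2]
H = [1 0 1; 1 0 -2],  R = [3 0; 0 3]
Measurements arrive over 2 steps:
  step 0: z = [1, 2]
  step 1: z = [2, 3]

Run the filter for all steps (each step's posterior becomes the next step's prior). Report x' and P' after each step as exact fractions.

step 0: x' = [1591/1297, -11601/1297, -463/1297], P' = [1819/1297 419/1297 422/1297; 419/1297 79749/1297 -29/1297; 422/1297 -29/1297 853/1297]
step 1: x' = [1155162/463945, 1083307/92789, -32392/92789], P' = [619423/463945 621602/463945 127196/463945; 621602/463945 5785821/92789 -124522/92789; 127196/463945 -124522/92789 60410/92789]

step 0: x̄ = F·x = [0, -9, -2]
step 0: P̄ = F·P·Fᵀ + Q = [18 1 23; 1 62 -2; 23 -2 49]
step 0: y = z − H·x̄ = [3, -2]
step 0: S = H·P̄·Hᵀ + R = [116 -103; -103 125]
step 0: K = P̄·Hᵀ·S⁻¹ = [747/1297 325/1297; 130/1297 159/1297; 425/1297 -428/1297]
step 0: x' = x̄ + K·y = [1591/1297, -11601/1297, -463/1297]
step 0: P' = (I − K·H)·P̄ = [1819/1297 419/1297 422/1297; 419/1297 79749/1297 -29/1297; 422/1297 -29/1297 853/1297]
step 1: x̄ = F·x = [3645/1297, 33675/1297, -7030/1297]
step 1: P̄ = F·P·Fᵀ + Q = [9035/1297 -5808/1297 7326/1297; -5808/1297 728785/1297 -244366/1297; 7326/1297 -244366/1297 94082/1297]
step 1: y = z − H·x̄ = [5979/1297, -13814/1297]
step 1: S = H·P̄·Hᵀ + R = [121660/1297 -186455/1297; -186455/1297 359950/1297]
step 1: K = P̄·Hᵀ·S⁻¹ = [248873/463945 121677/463945; -336/463945 622274/463945; 143082/463945 -158968/463945]
step 1: x' = x̄ + K·y = [1155162/463945, 1083307/92789, -32392/92789]
step 1: P' = (I − K·H)·P̄ = [619423/463945 621602/463945 127196/463945; 621602/463945 5785821/92789 -124522/92789; 127196/463945 -124522/92789 60410/92789]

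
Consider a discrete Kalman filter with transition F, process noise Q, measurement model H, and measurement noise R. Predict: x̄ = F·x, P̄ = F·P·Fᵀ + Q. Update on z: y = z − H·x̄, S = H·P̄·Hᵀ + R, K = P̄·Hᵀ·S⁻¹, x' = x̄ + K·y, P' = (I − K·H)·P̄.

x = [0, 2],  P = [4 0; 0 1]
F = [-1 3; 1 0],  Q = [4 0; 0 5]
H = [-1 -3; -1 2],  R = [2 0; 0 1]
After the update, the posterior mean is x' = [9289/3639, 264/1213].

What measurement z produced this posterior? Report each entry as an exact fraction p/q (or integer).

z = [-3, -2]

x̄ = F·x = [6, 0]
P̄ = F·P·Fᵀ + Q = [17 -4; -4 9]
S = H·P̄·Hᵀ + R = [76 -41; -41 70]
K = P̄·Hᵀ·S⁻¹ = [-1375/3639 -2105/3639; -236/1213 243/1213]
x' − x̄ = [-12545/3639, 264/1213] = K·y
y = (KᵀK)⁻¹·Kᵀ·(x' − x̄) = [3, 4]
z = y + H·x̄ = [3, 4] + [-6, -6] = [-3, -2]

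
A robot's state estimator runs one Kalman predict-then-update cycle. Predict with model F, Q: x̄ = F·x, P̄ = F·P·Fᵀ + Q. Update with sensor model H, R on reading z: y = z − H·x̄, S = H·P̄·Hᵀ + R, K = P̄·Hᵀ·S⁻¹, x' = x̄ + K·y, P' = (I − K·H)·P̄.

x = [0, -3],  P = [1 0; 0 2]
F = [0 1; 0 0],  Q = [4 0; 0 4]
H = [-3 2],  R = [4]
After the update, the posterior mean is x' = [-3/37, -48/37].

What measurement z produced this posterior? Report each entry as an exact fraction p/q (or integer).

z = [-3]

x̄ = F·x = [-3, 0]
P̄ = F·P·Fᵀ + Q = [6 0; 0 4]
S = H·P̄·Hᵀ + R = [74]
K = P̄·Hᵀ·S⁻¹ = [-9/37; 4/37]
x' − x̄ = [108/37, -48/37] = K·y
y = (KᵀK)⁻¹·Kᵀ·(x' − x̄) = [-12]
z = y + H·x̄ = [-12] + [9] = [-3]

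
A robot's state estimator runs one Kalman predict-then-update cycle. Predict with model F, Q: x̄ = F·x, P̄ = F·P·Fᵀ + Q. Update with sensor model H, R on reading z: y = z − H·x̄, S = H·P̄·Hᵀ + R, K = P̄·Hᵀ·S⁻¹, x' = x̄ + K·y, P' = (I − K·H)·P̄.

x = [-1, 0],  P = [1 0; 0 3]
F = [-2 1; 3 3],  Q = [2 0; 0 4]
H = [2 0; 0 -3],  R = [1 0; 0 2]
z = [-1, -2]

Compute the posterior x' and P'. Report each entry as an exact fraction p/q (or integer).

x̄ = F·x = [2, -3]
P̄ = F·P·Fᵀ + Q = [9 3; 3 40]
y = z − H·x̄ = [-5, -11]
S = H·P̄·Hᵀ + R = [37 -18; -18 362]
K = P̄·Hᵀ·S⁻¹ = [3177/6535 -9/13070; 6/6535 -2166/6535]
x' = x̄ + K·y = [-5531/13070, 4191/6535]
P' = (I − K·H)·P̄ = [3177/13070 3/6535; 3/6535 1444/6535]

x' = [-5531/13070, 4191/6535]
P' = [3177/13070 3/6535; 3/6535 1444/6535]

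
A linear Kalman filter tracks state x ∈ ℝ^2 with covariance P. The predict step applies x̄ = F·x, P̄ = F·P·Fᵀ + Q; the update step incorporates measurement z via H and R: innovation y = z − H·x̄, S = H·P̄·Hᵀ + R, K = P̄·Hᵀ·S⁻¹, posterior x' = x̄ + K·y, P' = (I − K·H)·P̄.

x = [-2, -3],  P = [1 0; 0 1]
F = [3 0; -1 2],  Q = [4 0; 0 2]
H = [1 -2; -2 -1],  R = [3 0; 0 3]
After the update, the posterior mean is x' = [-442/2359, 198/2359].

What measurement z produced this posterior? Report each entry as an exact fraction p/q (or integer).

x̄ = F·x = [-6, -4]
P̄ = F·P·Fᵀ + Q = [13 -3; -3 7]
S = H·P̄·Hᵀ + R = [56 -21; -21 50]
K = P̄·Hᵀ·S⁻¹ = [467/2359 -127/337; -871/2359 -59/337]
x' − x̄ = [13712/2359, 9634/2359] = K·y
y = (KᵀK)⁻¹·Kᵀ·(x' − x̄) = [-3, -17]
z = y + H·x̄ = [-3, -17] + [2, 16] = [-1, -1]

z = [-1, -1]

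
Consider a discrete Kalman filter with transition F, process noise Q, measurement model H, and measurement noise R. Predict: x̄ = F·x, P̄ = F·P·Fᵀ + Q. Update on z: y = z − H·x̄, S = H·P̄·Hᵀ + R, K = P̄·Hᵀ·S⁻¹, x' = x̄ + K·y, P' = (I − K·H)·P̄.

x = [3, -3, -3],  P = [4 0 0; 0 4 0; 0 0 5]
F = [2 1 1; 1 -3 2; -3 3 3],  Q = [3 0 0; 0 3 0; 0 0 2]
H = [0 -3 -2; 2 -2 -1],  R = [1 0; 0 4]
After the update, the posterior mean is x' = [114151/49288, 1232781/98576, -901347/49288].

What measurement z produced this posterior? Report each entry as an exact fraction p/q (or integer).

x̄ = F·x = [0, 6, -27]
P̄ = F·P·Fᵀ + Q = [28 6 3; 6 63 -18; 3 -18 119]
S = H·P̄·Hᵀ + R = [828 442; 442 355]
K = P̄·Hᵀ·S⁻¹ = [-13321/49288 11139/24644; -11883/98576 -5931/49288; -15643/49288 4393/24644]
x' − x̄ = [114151/49288, 641325/98576, 429429/49288] = K·y
y = (KᵀK)⁻¹·Kᵀ·(x' − x̄) = [-37, -17]
z = y + H·x̄ = [-37, -17] + [36, 15] = [-1, -2]

z = [-1, -2]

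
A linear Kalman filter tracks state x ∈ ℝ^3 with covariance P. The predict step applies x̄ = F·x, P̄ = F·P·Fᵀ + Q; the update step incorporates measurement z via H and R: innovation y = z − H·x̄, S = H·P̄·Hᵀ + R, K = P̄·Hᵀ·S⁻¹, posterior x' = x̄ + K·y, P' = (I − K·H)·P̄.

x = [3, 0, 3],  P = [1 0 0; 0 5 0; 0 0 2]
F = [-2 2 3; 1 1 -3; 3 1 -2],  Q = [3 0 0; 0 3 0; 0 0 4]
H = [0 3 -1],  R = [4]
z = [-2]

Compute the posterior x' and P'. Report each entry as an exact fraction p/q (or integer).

x' = [41/153, 241/153, 65/9]
P' = [6401/153 -188/153 -28/9; -188/153 410/153 58/9; -28/9 58/9 166/9]

x̄ = F·x = [3, -6, 3]
P̄ = F·P·Fᵀ + Q = [45 -10 -8; -10 27 20; -8 20 26]
y = z − H·x̄ = [19]
S = H·P̄·Hᵀ + R = [153]
K = P̄·Hᵀ·S⁻¹ = [-22/153; 61/153; 2/9]
x' = x̄ + K·y = [41/153, 241/153, 65/9]
P' = (I − K·H)·P̄ = [6401/153 -188/153 -28/9; -188/153 410/153 58/9; -28/9 58/9 166/9]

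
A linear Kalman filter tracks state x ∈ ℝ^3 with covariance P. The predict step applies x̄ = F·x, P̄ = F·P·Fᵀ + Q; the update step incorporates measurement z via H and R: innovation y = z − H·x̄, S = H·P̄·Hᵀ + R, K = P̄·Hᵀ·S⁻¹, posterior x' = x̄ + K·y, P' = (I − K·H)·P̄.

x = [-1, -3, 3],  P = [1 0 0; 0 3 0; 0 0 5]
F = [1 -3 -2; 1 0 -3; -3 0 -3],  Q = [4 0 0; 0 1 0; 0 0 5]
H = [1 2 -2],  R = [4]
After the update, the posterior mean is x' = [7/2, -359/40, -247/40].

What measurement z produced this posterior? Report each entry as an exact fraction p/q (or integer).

z = [-2]

x̄ = F·x = [2, -10, -6]
P̄ = F·P·Fᵀ + Q = [52 31 27; 31 47 42; 27 42 59]
S = H·P̄·Hᵀ + R = [160]
K = P̄·Hᵀ·S⁻¹ = [3/8; 41/160; -7/160]
x' − x̄ = [3/2, 41/40, -7/40] = K·y
y = (KᵀK)⁻¹·Kᵀ·(x' − x̄) = [4]
z = y + H·x̄ = [4] + [-6] = [-2]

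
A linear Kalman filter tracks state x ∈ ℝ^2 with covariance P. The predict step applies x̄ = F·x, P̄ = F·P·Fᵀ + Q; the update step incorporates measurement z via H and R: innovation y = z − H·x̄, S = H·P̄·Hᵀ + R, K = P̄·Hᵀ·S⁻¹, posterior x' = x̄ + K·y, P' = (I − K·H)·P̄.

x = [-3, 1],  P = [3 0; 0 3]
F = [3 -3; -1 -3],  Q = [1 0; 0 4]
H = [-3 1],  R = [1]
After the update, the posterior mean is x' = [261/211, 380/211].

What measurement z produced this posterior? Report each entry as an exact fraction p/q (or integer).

x̄ = F·x = [-12, 0]
P̄ = F·P·Fᵀ + Q = [55 18; 18 34]
S = H·P̄·Hᵀ + R = [422]
K = P̄·Hᵀ·S⁻¹ = [-147/422; -10/211]
x' − x̄ = [2793/211, 380/211] = K·y
y = (KᵀK)⁻¹·Kᵀ·(x' − x̄) = [-38]
z = y + H·x̄ = [-38] + [36] = [-2]

z = [-2]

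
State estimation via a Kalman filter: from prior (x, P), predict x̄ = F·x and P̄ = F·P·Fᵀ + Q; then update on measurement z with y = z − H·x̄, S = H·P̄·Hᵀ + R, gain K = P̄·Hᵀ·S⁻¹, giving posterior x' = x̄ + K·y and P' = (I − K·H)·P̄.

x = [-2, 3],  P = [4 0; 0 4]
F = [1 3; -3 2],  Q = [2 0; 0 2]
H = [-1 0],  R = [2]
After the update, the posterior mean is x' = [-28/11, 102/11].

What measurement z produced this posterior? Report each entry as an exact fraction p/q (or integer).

x̄ = F·x = [7, 12]
P̄ = F·P·Fᵀ + Q = [42 12; 12 54]
S = H·P̄·Hᵀ + R = [44]
K = P̄·Hᵀ·S⁻¹ = [-21/22; -3/11]
x' − x̄ = [-105/11, -30/11] = K·y
y = (KᵀK)⁻¹·Kᵀ·(x' − x̄) = [10]
z = y + H·x̄ = [10] + [-7] = [3]

z = [3]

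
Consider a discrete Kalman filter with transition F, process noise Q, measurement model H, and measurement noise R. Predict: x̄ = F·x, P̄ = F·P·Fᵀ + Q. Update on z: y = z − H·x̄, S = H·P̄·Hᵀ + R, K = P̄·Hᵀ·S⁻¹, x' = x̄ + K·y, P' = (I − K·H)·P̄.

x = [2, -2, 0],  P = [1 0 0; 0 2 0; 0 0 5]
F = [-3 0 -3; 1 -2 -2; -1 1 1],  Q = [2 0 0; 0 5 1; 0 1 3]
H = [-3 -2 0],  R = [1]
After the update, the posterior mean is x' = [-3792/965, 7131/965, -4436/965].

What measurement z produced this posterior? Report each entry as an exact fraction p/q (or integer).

x̄ = F·x = [-6, 6, -4]
P̄ = F·P·Fᵀ + Q = [56 27 -12; 27 34 -14; -12 -14 11]
S = H·P̄·Hᵀ + R = [965]
K = P̄·Hᵀ·S⁻¹ = [-222/965; -149/965; 64/965]
x' − x̄ = [1998/965, 1341/965, -576/965] = K·y
y = (KᵀK)⁻¹·Kᵀ·(x' − x̄) = [-9]
z = y + H·x̄ = [-9] + [6] = [-3]

z = [-3]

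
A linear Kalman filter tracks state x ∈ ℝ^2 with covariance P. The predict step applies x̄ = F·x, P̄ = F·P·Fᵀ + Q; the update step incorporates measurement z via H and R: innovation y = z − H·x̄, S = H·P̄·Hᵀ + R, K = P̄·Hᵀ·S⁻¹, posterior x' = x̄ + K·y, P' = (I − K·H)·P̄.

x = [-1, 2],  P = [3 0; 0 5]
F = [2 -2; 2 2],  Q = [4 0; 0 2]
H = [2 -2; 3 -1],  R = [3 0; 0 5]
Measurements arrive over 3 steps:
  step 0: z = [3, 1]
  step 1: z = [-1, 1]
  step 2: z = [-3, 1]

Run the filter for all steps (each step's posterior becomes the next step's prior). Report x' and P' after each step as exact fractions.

step 0: x̄ = F·x = [-6, 2]
step 0: P̄ = F·P·Fᵀ + Q = [36 -8; -8 34]
step 0: y = z − H·x̄ = [19, 21]
step 0: S = H·P̄·Hᵀ + R = [347 348; 348 411]
step 0: K = P̄·Hᵀ·S⁻¹ = [-1400/7171 9628/21513; -4780/7171 9106/21513]
step 0: x' = x̄ + K·y = [-2230/7171, -12736/7171]
step 0: P' = (I − K·H)·P̄ = [27220/21513 33520/21513; 33520/21513 55030/21513]
step 1: x̄ = F·x = [21012/7171, -29932/7171]
step 1: P̄ = F·P·Fᵀ + Q = [48964/7171 -37080/7171; -37080/7171 640186/21513]
step 1: y = z − H·x̄ = [-109059/7171, -85797/7171]
step 1: S = H·P̄·Hᵀ + R = [4102771/21513 3051644/21513; 3051644/21513 2737219/21513]
step 1: K = P̄·Hᵀ·S⁻¹ = [-12602776/89139201 32023940/89139201; -53066548/89139201 27446474/89139201]
step 1: x' = x̄ + K·y = [23236232/29713067, 35534094/29713067]
step 1: P' = (I − K·H)·P̄ = [89511932/89139201 108416096/89139201; 108416096/89139201 188015918/89139201]
step 2: x̄ = F·x = [-24595724/29713067, 117540652/29713067]
step 2: P̄ = F·P·Fᵀ + Q = [199779812/29713067 -131338648/29713067; -131338648/29713067 2155718570/89139201]
step 2: y = z − H·x̄ = [195133551/29713067, 221040891/29713067]
step 2: S = H·P̄·Hᵀ + R = [14439777179/89139201 11059601308/89139201; 11059601308/89139201 10359565163/89139201]
step 2: K = P̄·Hᵀ·S⁻¹ = [-41076936536/305982454713 108597083428/305982454713; -178528816148/305982454713 92007681466/305982454713]
step 2: x' = x̄ + K·y = [94941927800/101994151571, 240812964734/101994151571]
step 2: P' = (I − K·H)·P̄ = [302300410972/305982454713 363915815776/305982454713; 363915815776/305982454713 631709039998/305982454713]

step 0: x' = [-2230/7171, -12736/7171], P' = [27220/21513 33520/21513; 33520/21513 55030/21513]
step 1: x' = [23236232/29713067, 35534094/29713067], P' = [89511932/89139201 108416096/89139201; 108416096/89139201 188015918/89139201]
step 2: x' = [94941927800/101994151571, 240812964734/101994151571], P' = [302300410972/305982454713 363915815776/305982454713; 363915815776/305982454713 631709039998/305982454713]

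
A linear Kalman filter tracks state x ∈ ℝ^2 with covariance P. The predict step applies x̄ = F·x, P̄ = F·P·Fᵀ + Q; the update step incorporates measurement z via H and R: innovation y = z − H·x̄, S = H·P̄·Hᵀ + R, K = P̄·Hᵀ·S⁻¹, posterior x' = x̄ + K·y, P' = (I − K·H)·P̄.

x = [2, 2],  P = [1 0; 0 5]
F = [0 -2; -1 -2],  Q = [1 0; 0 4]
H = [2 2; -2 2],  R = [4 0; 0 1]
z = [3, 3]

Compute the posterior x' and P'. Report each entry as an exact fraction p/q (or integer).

x̄ = F·x = [-4, -6]
P̄ = F·P·Fᵀ + Q = [21 20; 20 25]
y = z − H·x̄ = [23, 7]
S = H·P̄·Hᵀ + R = [348 16; 16 25]
K = P̄·Hᵀ·S⁻¹ = [1041/4222 -502/2111; 1045/4222 510/2111]
x' = x̄ + K·y = [27/4222, 5843/4222]
P' = (I − K·H)·P̄ = [646/2111 395/2111; 395/2111 650/2111]

x' = [27/4222, 5843/4222]
P' = [646/2111 395/2111; 395/2111 650/2111]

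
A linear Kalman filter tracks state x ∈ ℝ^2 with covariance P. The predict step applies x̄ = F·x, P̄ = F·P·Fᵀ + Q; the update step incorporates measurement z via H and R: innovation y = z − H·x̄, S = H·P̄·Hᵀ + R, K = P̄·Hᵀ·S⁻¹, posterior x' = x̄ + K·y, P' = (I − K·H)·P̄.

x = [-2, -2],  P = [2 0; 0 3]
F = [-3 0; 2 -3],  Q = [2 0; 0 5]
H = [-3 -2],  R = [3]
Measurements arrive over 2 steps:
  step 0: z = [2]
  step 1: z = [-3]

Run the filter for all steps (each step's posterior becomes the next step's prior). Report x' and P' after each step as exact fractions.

step 0: x̄ = F·x = [6, 2]
step 0: P̄ = F·P·Fᵀ + Q = [20 -12; -12 40]
step 0: y = z − H·x̄ = [24]
step 0: S = H·P̄·Hᵀ + R = [199]
step 0: K = P̄·Hᵀ·S⁻¹ = [-36/199; -44/199]
step 0: x' = x̄ + K·y = [330/199, -658/199]
step 0: P' = (I − K·H)·P̄ = [2684/199 -3972/199; -3972/199 6024/199]
step 1: x̄ = F·x = [-990/199, 2634/199]
step 1: P̄ = F·P·Fᵀ + Q = [24554/199 -51852/199; -51852/199 113611/199]
step 1: y = z − H·x̄ = [1701/199]
step 1: S = H·P̄·Hᵀ + R = [53803/199]
step 1: K = P̄·Hᵀ·S⁻¹ = [30042/53803; -71666/53803]
step 1: x' = x̄ + K·y = [-10872/53803, 99564/53803]
step 1: P' = (I − K·H)·P̄ = [2103302/53803 -3200016/53803; -3200016/53803 4907523/53803]

step 0: x' = [330/199, -658/199], P' = [2684/199 -3972/199; -3972/199 6024/199]
step 1: x' = [-10872/53803, 99564/53803], P' = [2103302/53803 -3200016/53803; -3200016/53803 4907523/53803]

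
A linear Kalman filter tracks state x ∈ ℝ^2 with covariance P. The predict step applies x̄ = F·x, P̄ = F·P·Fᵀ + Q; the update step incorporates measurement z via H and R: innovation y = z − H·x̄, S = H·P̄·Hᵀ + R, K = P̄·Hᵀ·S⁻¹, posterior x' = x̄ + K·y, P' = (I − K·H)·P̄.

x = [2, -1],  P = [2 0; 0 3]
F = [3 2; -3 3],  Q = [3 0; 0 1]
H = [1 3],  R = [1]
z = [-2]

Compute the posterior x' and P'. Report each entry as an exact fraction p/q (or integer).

x̄ = F·x = [4, -9]
P̄ = F·P·Fᵀ + Q = [33 0; 0 46]
y = z − H·x̄ = [21]
S = H·P̄·Hᵀ + R = [448]
K = P̄·Hᵀ·S⁻¹ = [33/448; 69/224]
x' = x̄ + K·y = [355/64, -81/32]
P' = (I − K·H)·P̄ = [13695/448 -2277/224; -2277/224 391/112]

x' = [355/64, -81/32]
P' = [13695/448 -2277/224; -2277/224 391/112]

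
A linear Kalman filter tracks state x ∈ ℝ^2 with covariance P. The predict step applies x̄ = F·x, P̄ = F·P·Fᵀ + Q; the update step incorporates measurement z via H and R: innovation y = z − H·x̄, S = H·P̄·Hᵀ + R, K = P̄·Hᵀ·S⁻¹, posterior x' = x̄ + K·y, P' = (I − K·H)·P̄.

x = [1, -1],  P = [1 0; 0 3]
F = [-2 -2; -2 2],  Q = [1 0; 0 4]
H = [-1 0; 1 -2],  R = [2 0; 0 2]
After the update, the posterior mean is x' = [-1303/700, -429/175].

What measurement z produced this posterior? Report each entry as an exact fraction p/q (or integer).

x̄ = F·x = [0, -4]
P̄ = F·P·Fᵀ + Q = [17 -8; -8 20]
S = H·P̄·Hᵀ + R = [19 -33; -33 131]
K = P̄·Hᵀ·S⁻¹ = [-569/700 33/700; -67/175 -81/175]
x' − x̄ = [-1303/700, 271/175] = K·y
y = (KᵀK)⁻¹·Kᵀ·(x' − x̄) = [2, -5]
z = y + H·x̄ = [2, -5] + [0, 8] = [2, 3]

z = [2, 3]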